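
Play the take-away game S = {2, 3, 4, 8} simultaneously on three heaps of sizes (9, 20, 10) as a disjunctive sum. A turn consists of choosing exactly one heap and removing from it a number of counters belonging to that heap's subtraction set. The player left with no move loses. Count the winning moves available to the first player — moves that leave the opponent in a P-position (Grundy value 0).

All heaps use S = {2, 3, 4, 8}:
n :  0  1  2  3  4  5  6  7  8  9 10 11 12 13 14 15 16 17 18 19 20
G :  0  0  1  1  2  2  0  0  1  1  2  2  0  0  1  1  2  2  0  0  1
Heap A: G(9) = 1.
Heap B: G(20) = 1.
Heap C: G(10) = 2.
Combined Grundy value = 1 ⊕ 1 ⊕ 2 = 2.
A winning move leaves total XOR = 0, i.e. changes one component's Grundy value g to g ⊕ X where X is the current total.
Heap A: need g' = 1⊕2 = 3. Options: 9−2→G=0, 9−3→G=0, 9−4→G=2, 9−8→G=0. Hits: 0.
Heap B: need g' = 1⊕2 = 3. Options: 20−2→G=0, 20−3→G=2, 20−4→G=2, 20−8→G=0. Hits: 0.
Heap C: need g' = 2⊕2 = 0. Options: 10−2→G=1, 10−3→G=0, 10−4→G=0, 10−8→G=1. Hits: 2.

2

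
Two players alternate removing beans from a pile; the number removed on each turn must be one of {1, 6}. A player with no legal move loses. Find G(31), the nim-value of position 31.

G(0) = 0
G(1) = mex{0} = 1
G(2) = mex{1} = 0
G(3) = mex{0} = 1
G(4) = mex{1} = 0
G(5) = mex{0} = 1
G(6) = mex{1,0} = 2
G(7) = mex{2,1} = 0
G(8) = mex{0,0} = 1
G(9) = mex{1,1} = 0
G(10) = mex{0,0} = 1
G(11) = mex{1,1} = 0
G(12) = mex{0,2} = 1
G(13) = mex{1,0} = 2
G(14) = mex{2,1} = 0
G(15) = mex{0,0} = 1
G(16) = mex{1,1} = 0
G(17) = mex{0,0} = 1
G(18) = mex{1,1} = 0
G(19) = mex{0,2} = 1
G(20) = mex{1,0} = 2
G(21) = mex{2,1} = 0
G(22) = mex{0,0} = 1
G(23) = mex{1,1} = 0
G(24) = mex{0,0} = 1
G(25) = mex{1,1} = 0
G(26) = mex{0,2} = 1
G(27) = mex{1,0} = 2
G(28) = mex{2,1} = 0
G(29) = mex{0,0} = 1
G(30) = mex{1,1} = 0
G(31) = mex{0,0} = 1

1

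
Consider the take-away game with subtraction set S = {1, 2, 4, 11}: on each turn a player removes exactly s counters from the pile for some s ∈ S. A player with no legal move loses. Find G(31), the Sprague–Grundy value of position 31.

1

G(0) = 0
G(1) = mex{0} = 1
G(2) = mex{1,0} = 2
G(3) = mex{2,1} = 0
G(4) = mex{0,2,0} = 1
G(5) = mex{1,0,1} = 2
G(6) = mex{2,1,2} = 0
G(7) = mex{0,2,0} = 1
G(8) = mex{1,0,1} = 2
G(9) = mex{2,1,2} = 0
G(10) = mex{0,2,0} = 1
G(11) = mex{1,0,1,0} = 2
G(12) = mex{2,1,2,1} = 0
G(13) = mex{0,2,0,2} = 1
G(14) = mex{1,0,1,0} = 2
G(15) = mex{2,1,2,1} = 0
G(16) = mex{0,2,0,2} = 1
G(17) = mex{1,0,1,0} = 2
G(18) = mex{2,1,2,1} = 0
G(19) = mex{0,2,0,2} = 1
G(20) = mex{1,0,1,0} = 2
G(21) = mex{2,1,2,1} = 0
G(22) = mex{0,2,0,2} = 1
G(23) = mex{1,0,1,0} = 2
G(24) = mex{2,1,2,1} = 0
G(25) = mex{0,2,0,2} = 1
G(26) = mex{1,0,1,0} = 2
G(27) = mex{2,1,2,1} = 0
G(28) = mex{0,2,0,2} = 1
G(29) = mex{1,0,1,0} = 2
G(30) = mex{2,1,2,1} = 0
G(31) = mex{0,2,0,2} = 1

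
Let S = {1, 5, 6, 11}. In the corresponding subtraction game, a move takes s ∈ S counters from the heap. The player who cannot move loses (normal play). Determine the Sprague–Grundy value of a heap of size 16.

n :  0  1  2  3  4  5  6  7  8  9 10 11 12 13 14 15 16
G :  0  1  0  1  0  1  2  3  2  3  2  3  0  1  0  1  0

0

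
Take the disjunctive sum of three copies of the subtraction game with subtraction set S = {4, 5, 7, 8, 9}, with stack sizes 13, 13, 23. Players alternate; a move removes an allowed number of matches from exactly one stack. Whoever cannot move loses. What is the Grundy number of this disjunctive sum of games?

All stacks use S = {4, 5, 7, 8, 9}:
G(0) = 0
G(1) = mex{} = 0
G(2) = mex{} = 0
G(3) = mex{} = 0
G(4) = mex{0} = 1
G(5) = mex{0,0} = 1
G(6) = mex{0,0} = 1
G(7) = mex{0,0,0} = 1
G(8) = mex{1,0,0,0} = 2
G(9) = mex{1,1,0,0,0} = 2
G(10) = mex{1,1,0,0,0} = 2
G(11) = mex{1,1,1,0,0} = 2
G(12) = mex{2,1,1,1,0} = 3
G(13) = mex{2,2,1,1,1} = 0
G(14) = mex{2,2,1,1,1} = 0
G(15) = mex{2,2,2,1,1} = 0
G(16) = mex{3,2,2,2,1} = 0
G(17) = mex{0,3,2,2,2} = 1
G(18) = mex{0,0,2,2,2} = 1
G(19) = mex{0,0,3,2,2} = 1
G(20) = mex{0,0,0,3,2} = 1
G(21) = mex{1,0,0,0,3} = 2
G(22) = mex{1,1,0,0,0} = 2
G(23) = mex{1,1,0,0,0} = 2
Stack A: G(13) = 0.
Stack B: G(13) = 0.
Stack C: G(23) = 2.
Combined Grundy value = 0 ⊕ 0 ⊕ 2 = 2.

2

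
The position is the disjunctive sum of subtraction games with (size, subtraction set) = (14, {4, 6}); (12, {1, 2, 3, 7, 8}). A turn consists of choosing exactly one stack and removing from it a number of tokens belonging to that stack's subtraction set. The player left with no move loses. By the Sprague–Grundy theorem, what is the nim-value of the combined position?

Stack A, S = {4, 6}:
n :  0  1  2  3  4  5  6  7  8  9 10 11 12 13 14
G :  0  0  0  0  1  1  1  1  2  2  0  0  0  0  1
G_A(14) = 1.
Stack B, S = {1, 2, 3, 7, 8}:
G(0) = 0
G(1) = mex{0} = 1
G(2) = mex{1,0} = 2
G(3) = mex{2,1,0} = 3
G(4) = mex{3,2,1} = 0
G(5) = mex{0,3,2} = 1
G(6) = mex{1,0,3} = 2
G(7) = mex{2,1,0,0} = 3
G(8) = mex{3,2,1,1,0} = 4
G(9) = mex{4,3,2,2,1} = 0
G(10) = mex{0,4,3,3,2} = 1
G(11) = mex{1,0,4,0,3} = 2
G(12) = mex{2,1,0,1,0} = 3
G_B(12) = 3.
Combined Grundy value = 1 ⊕ 3 = 2.

2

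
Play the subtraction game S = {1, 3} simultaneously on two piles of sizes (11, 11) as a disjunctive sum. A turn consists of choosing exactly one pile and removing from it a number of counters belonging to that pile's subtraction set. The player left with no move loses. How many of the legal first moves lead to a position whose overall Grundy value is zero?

0

All piles use S = {1, 3}:
G(0) = 0
G(1) = mex{0} = 1
G(2) = mex{1} = 0
G(3) = mex{0,0} = 1
G(4) = mex{1,1} = 0
G(5) = mex{0,0} = 1
G(6) = mex{1,1} = 0
G(7) = mex{0,0} = 1
G(8) = mex{1,1} = 0
G(9) = mex{0,0} = 1
G(10) = mex{1,1} = 0
G(11) = mex{0,0} = 1
Pile A: G(11) = 1.
Pile B: G(11) = 1.
Combined Grundy value = 1 ⊕ 1 = 0.
A winning move leaves total XOR = 0, i.e. changes one component's Grundy value g to g ⊕ X where X is the current total.
Pile A: target g' = 1⊕0 = 1, but every legal move changes the Grundy value (mex property), so 0 moves.
Pile B: target g' = 1⊕0 = 1, but every legal move changes the Grundy value (mex property), so 0 moves.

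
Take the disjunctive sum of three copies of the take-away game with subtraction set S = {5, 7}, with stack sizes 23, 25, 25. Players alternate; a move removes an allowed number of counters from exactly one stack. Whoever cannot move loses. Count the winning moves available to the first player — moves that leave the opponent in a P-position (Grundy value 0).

All stacks use S = {5, 7}:
G(0) = 0
G(1) = mex{} = 0
G(2) = mex{} = 0
G(3) = mex{} = 0
G(4) = mex{} = 0
G(5) = mex{0} = 1
G(6) = mex{0} = 1
G(7) = mex{0,0} = 1
G(8) = mex{0,0} = 1
G(9) = mex{0,0} = 1
G(10) = mex{1,0} = 2
G(11) = mex{1,0} = 2
G(12) = mex{1,1} = 0
G(13) = mex{1,1} = 0
G(14) = mex{1,1} = 0
G(15) = mex{2,1} = 0
G(16) = mex{2,1} = 0
G(17) = mex{0,2} = 1
G(18) = mex{0,2} = 1
G(19) = mex{0,0} = 1
G(20) = mex{0,0} = 1
G(21) = mex{0,0} = 1
G(22) = mex{1,0} = 2
G(23) = mex{1,0} = 2
G(24) = mex{1,1} = 0
G(25) = mex{1,1} = 0
Stack A: G(23) = 2.
Stack B: G(25) = 0.
Stack C: G(25) = 0.
Combined Grundy value = 2 ⊕ 0 ⊕ 0 = 2.
A winning move leaves total XOR = 0, i.e. changes one component's Grundy value g to g ⊕ X where X is the current total.
Stack A: need g' = 2⊕2 = 0. Options: 23−5→G=1, 23−7→G=0. Hits: 1.
Stack B: need g' = 0⊕2 = 2. Options: 25−5→G=1, 25−7→G=1. Hits: 0.
Stack C: need g' = 0⊕2 = 2. Options: 25−5→G=1, 25−7→G=1. Hits: 0.

1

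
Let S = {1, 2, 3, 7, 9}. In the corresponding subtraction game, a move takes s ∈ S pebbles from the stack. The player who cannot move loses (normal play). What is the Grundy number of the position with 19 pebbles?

3

G(0) = 0
G(1) = mex{0} = 1
G(2) = mex{1,0} = 2
G(3) = mex{2,1,0} = 3
G(4) = mex{3,2,1} = 0
G(5) = mex{0,3,2} = 1
G(6) = mex{1,0,3} = 2
G(7) = mex{2,1,0,0} = 3
G(8) = mex{3,2,1,1} = 0
G(9) = mex{0,3,2,2,0} = 1
G(10) = mex{1,0,3,3,1} = 2
G(11) = mex{2,1,0,0,2} = 3
G(12) = mex{3,2,1,1,3} = 0
G(13) = mex{0,3,2,2,0} = 1
G(14) = mex{1,0,3,3,1} = 2
G(15) = mex{2,1,0,0,2} = 3
G(16) = mex{3,2,1,1,3} = 0
G(17) = mex{0,3,2,2,0} = 1
G(18) = mex{1,0,3,3,1} = 2
G(19) = mex{2,1,0,0,2} = 3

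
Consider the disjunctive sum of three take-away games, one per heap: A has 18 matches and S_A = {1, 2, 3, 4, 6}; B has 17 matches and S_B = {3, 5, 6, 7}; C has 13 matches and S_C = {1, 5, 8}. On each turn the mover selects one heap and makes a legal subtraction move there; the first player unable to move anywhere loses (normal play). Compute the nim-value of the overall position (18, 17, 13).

1

Heap A, S = {1, 2, 3, 4, 6}:
n :  0  1  2  3  4  5  6  7  8  9 10 11 12 13 14 15 16 17 18
G :  0  1  2  3  4  0  1  2  3  4  0  1  2  3  4  0  1  2  3
G_A(18) = 3.
Heap B, S = {3, 5, 6, 7}:
G(0) = 0
G(1) = mex{} = 0
G(2) = mex{} = 0
G(3) = mex{0} = 1
G(4) = mex{0} = 1
G(5) = mex{0,0} = 1
G(6) = mex{1,0,0} = 2
G(7) = mex{1,0,0,0} = 2
G(8) = mex{1,1,0,0} = 2
G(9) = mex{2,1,1,0} = 3
G(10) = mex{2,1,1,1} = 0
G(11) = mex{2,2,1,1} = 0
G(12) = mex{3,2,2,1} = 0
G(13) = mex{0,2,2,2} = 1
G(14) = mex{0,3,2,2} = 1
G(15) = mex{0,0,3,2} = 1
G(16) = mex{1,0,0,3} = 2
G(17) = mex{1,0,0,0} = 2
G_B(17) = 2.
Heap C, S = {1, 5, 8}:
G(0) = 0
G(1) = mex{0} = 1
G(2) = mex{1} = 0
G(3) = mex{0} = 1
G(4) = mex{1} = 0
G(5) = mex{0,0} = 1
G(6) = mex{1,1} = 0
G(7) = mex{0,0} = 1
G(8) = mex{1,1,0} = 2
G(9) = mex{2,0,1} = 3
G(10) = mex{3,1,0} = 2
G(11) = mex{2,0,1} = 3
G(12) = mex{3,1,0} = 2
G(13) = mex{2,2,1} = 0
G_C(13) = 0.
Combined Grundy value = 3 ⊕ 2 ⊕ 0 = 1.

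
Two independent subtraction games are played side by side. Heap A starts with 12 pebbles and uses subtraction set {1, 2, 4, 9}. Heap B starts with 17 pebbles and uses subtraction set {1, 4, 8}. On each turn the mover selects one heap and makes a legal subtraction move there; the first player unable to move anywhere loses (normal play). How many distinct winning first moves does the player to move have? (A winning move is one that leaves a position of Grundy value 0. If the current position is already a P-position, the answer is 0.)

3

Heap A, S = {1, 2, 4, 9}:
n :  0  1  2  3  4  5  6  7  8  9 10 11 12
G :  0  1  2  0  1  2  0  1  2  3  4  0  1
G_A(12) = 1.
Heap B, S = {1, 4, 8}:
n :  0  1  2  3  4  5  6  7  8  9 10 11 12 13 14 15 16 17
G :  0  1  0  1  2  0  1  0  1  2  3  2  0  1  0  1  2  0
G_B(17) = 0.
Combined Grundy value = 1 ⊕ 0 = 1.
A winning move leaves total XOR = 0, i.e. changes one component's Grundy value g to g ⊕ X where X is the current total.
Heap A: need g' = 1⊕1 = 0. Options: 12−1→G=0, 12−2→G=4, 12−4→G=2, 12−9→G=0. Hits: 2.
Heap B: need g' = 0⊕1 = 1. Options: 17−1→G=2, 17−4→G=1, 17−8→G=2. Hits: 1.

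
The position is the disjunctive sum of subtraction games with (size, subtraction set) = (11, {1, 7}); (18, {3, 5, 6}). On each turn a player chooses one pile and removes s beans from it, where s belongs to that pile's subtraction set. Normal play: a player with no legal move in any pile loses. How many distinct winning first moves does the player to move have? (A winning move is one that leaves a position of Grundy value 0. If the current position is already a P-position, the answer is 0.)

Pile A, S = {1, 7}:
n :  0  1  2  3  4  5  6  7  8  9 10 11
G :  0  1  0  1  0  1  0  1  0  1  0  1
G_A(11) = 1.
Pile B, S = {3, 5, 6}:
G(0) = 0
G(1) = mex{} = 0
G(2) = mex{} = 0
G(3) = mex{0} = 1
G(4) = mex{0} = 1
G(5) = mex{0,0} = 1
G(6) = mex{1,0,0} = 2
G(7) = mex{1,0,0} = 2
G(8) = mex{1,1,0} = 2
G(9) = mex{2,1,1} = 0
G(10) = mex{2,1,1} = 0
G(11) = mex{2,2,1} = 0
G(12) = mex{0,2,2} = 1
G(13) = mex{0,2,2} = 1
G(14) = mex{0,0,2} = 1
G(15) = mex{1,0,0} = 2
G(16) = mex{1,0,0} = 2
G(17) = mex{1,1,0} = 2
G(18) = mex{2,1,1} = 0
G_B(18) = 0.
Combined Grundy value = 1 ⊕ 0 = 1.
A winning move leaves total XOR = 0, i.e. changes one component's Grundy value g to g ⊕ X where X is the current total.
Pile A: need g' = 1⊕1 = 0. Options: 11−1→G=0, 11−7→G=0. Hits: 2.
Pile B: need g' = 0⊕1 = 1. Options: 18−3→G=2, 18−5→G=1, 18−6→G=1. Hits: 2.

4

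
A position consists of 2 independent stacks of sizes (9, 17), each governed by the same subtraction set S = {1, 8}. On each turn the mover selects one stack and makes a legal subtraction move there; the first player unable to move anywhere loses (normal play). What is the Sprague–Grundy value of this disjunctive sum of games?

2

All stacks use S = {1, 8}:
n :  0  1  2  3  4  5  6  7  8  9 10 11 12 13 14 15 16 17
G :  0  1  0  1  0  1  0  1  2  0  1  0  1  0  1  0  1  2
Stack A: G(9) = 0.
Stack B: G(17) = 2.
Combined Grundy value = 0 ⊕ 2 = 2.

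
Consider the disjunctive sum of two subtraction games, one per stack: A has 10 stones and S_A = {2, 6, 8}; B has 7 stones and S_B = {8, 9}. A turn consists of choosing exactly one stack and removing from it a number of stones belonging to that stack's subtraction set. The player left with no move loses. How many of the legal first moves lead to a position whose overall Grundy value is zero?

Stack A, S = {2, 6, 8}:
G(0) = 0
G(1) = mex{} = 0
G(2) = mex{0} = 1
G(3) = mex{0} = 1
G(4) = mex{1} = 0
G(5) = mex{1} = 0
G(6) = mex{0,0} = 1
G(7) = mex{0,0} = 1
G(8) = mex{1,1,0} = 2
G(9) = mex{1,1,0} = 2
G(10) = mex{2,0,1} = 3
G_A(10) = 3.
Stack B, S = {8, 9}:
G(0) = 0
G(1) = mex{} = 0
G(2) = mex{} = 0
G(3) = mex{} = 0
G(4) = mex{} = 0
G(5) = mex{} = 0
G(6) = mex{} = 0
G(7) = mex{} = 0
G_B(7) = 0.
Combined Grundy value = 3 ⊕ 0 = 3.
A winning move leaves total XOR = 0, i.e. changes one component's Grundy value g to g ⊕ X where X is the current total.
Stack A: need g' = 3⊕3 = 0. Options: 10−2→G=2, 10−6→G=0, 10−8→G=1. Hits: 1.
Stack B: need g' = 0⊕3 = 3. Options: . Hits: 0.

1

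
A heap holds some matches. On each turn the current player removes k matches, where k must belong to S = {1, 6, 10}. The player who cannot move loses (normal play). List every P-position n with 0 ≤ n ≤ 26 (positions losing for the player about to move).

n :  0  1  2  3  4  5  6  7  8  9 10 11 12 13 14 15 16 17 18 19 20 21 22 23 24 25 26
G :  0  1  0  1  0  1  2  0  1  0  1  0  1  2  3  2  0  1  0  1  0  1  2  0  1  0  1
P-positions are exactly the n with G(n) = 0.

0, 2, 4, 7, 9, 11, 16, 18, 20, 23, 25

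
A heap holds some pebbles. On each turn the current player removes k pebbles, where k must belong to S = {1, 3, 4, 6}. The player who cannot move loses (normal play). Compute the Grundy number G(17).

1

n :  0  1  2  3  4  5  6  7  8  9 10 11 12 13 14 15 16 17
G :  0  1  0  1  2  3  2  0  1  0  1  2  3  2  0  1  0  1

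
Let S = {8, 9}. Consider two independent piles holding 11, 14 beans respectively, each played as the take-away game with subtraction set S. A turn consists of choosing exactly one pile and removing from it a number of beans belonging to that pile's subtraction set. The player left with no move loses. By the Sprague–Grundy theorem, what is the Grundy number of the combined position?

All piles use S = {8, 9}:
n :  0  1  2  3  4  5  6  7  8  9 10 11 12 13 14
G :  0  0  0  0  0  0  0  0  1  1  1  1  1  1  1
Pile A: G(11) = 1.
Pile B: G(14) = 1.
Combined Grundy value = 1 ⊕ 1 = 0.

0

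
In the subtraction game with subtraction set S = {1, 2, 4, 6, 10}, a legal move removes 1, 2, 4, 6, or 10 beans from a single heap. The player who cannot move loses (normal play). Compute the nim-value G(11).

n :  0  1  2  3  4  5  6  7  8  9 10 11
G :  0  1  2  0  1  2  3  4  0  1  2  0

0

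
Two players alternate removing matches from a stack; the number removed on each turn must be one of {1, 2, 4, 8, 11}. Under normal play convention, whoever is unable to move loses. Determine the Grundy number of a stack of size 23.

2

n :  0  1  2  3  4  5  6  7  8  9 10 11 12 13 14 15 16 17 18 19 20 21 22 23
G :  0  1  2  0  1  2  0  1  2  0  1  2  0  1  2  0  1  2  0  1  2  0  1  2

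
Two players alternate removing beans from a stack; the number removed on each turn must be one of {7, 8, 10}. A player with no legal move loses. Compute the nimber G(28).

n :  0  1  2  3  4  5  6  7  8  9 10 11 12 13 14 15 16 17 18 19 20 21 22 23 24 25 26 27 28
G :  0  0  0  0  0  0  0  1  1  1  1  1  1  1  2  2  2  0  0  0  0  0  0  0  1  1  1  1  1

1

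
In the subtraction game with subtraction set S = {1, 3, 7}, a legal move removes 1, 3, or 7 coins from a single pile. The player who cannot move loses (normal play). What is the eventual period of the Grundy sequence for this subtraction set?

2

G(0) = 0
G(1) = mex{0} = 1
G(2) = mex{1} = 0
G(3) = mex{0,0} = 1
G(4) = mex{1,1} = 0
G(5) = mex{0,0} = 1
G(6) = mex{1,1} = 0
G(7) = mex{0,0,0} = 1
G(8) = mex{1,1,1} = 0
G(9) = mex{0,0,0} = 1
G(10) = mex{1,1,1} = 0
G(11) = mex{0,0,0} = 1
G(12) = mex{1,1,1} = 0
G(13) = mex{0,0,0} = 1
G(14) = mex{1,1,1} = 0
G(n+2) = G(n) holds for n = 0,…,6 (a full window of length max(S) = 7), so the sequence is purely periodic with period 2.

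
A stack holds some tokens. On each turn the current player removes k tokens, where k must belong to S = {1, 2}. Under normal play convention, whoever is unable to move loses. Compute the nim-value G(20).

G(0) = 0
G(1) = mex{0} = 1
G(2) = mex{1,0} = 2
G(3) = mex{2,1} = 0
G(4) = mex{0,2} = 1
G(5) = mex{1,0} = 2
G(6) = mex{2,1} = 0
G(7) = mex{0,2} = 1
G(8) = mex{1,0} = 2
G(9) = mex{2,1} = 0
G(10) = mex{0,2} = 1
G(11) = mex{1,0} = 2
G(12) = mex{2,1} = 0
G(13) = mex{0,2} = 1
G(14) = mex{1,0} = 2
G(15) = mex{2,1} = 0
G(16) = mex{0,2} = 1
G(17) = mex{1,0} = 2
G(18) = mex{2,1} = 0
G(19) = mex{0,2} = 1
G(20) = mex{1,0} = 2

2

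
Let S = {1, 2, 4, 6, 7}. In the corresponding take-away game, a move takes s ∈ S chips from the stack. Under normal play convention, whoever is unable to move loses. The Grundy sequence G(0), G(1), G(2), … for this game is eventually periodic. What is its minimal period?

8

n :  0  1  2  3  4  5  6  7  8  9 10 11 12 13 14 15 16 17
G :  0  1  2  0  1  2  3  4  0  1  2  0  1  2  3  4  0  1
G(n+8) = G(n) holds for n = 0,…,6 (a full window of length max(S) = 7), so the sequence is purely periodic with period 8.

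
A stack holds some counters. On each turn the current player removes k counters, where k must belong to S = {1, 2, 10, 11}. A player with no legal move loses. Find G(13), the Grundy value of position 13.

1

n :  0  1  2  3  4  5  6  7  8  9 10 11 12 13
G :  0  1  2  0  1  2  0  1  2  0  1  2  0  1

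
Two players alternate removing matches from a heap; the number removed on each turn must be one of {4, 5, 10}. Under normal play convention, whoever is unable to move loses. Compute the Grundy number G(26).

n :  0  1  2  3  4  5  6  7  8  9 10 11 12 13 14 15 16 17 18 19 20 21 22 23 24 25 26
G :  0  0  0  0  1  1  1  1  2  0  2  2  3  1  3  0  0  0  0  1  1  1  1  2  0  2  2

2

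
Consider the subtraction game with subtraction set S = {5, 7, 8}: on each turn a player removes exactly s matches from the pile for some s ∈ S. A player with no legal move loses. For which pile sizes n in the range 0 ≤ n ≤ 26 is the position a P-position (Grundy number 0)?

G(0) = 0
G(1) = mex{} = 0
G(2) = mex{} = 0
G(3) = mex{} = 0
G(4) = mex{} = 0
G(5) = mex{0} = 1
G(6) = mex{0} = 1
G(7) = mex{0,0} = 1
G(8) = mex{0,0,0} = 1
G(9) = mex{0,0,0} = 1
G(10) = mex{1,0,0} = 2
G(11) = mex{1,0,0} = 2
G(12) = mex{1,1,0} = 2
G(13) = mex{1,1,1} = 0
G(14) = mex{1,1,1} = 0
G(15) = mex{2,1,1} = 0
G(16) = mex{2,1,1} = 0
G(17) = mex{2,2,1} = 0
G(18) = mex{0,2,2} = 1
G(19) = mex{0,2,2} = 1
G(20) = mex{0,0,2} = 1
G(21) = mex{0,0,0} = 1
G(22) = mex{0,0,0} = 1
G(23) = mex{1,0,0} = 2
G(24) = mex{1,0,0} = 2
G(25) = mex{1,1,0} = 2
G(26) = mex{1,1,1} = 0
P-positions are exactly the n with G(n) = 0.

0, 1, 2, 3, 4, 13, 14, 15, 16, 17, 26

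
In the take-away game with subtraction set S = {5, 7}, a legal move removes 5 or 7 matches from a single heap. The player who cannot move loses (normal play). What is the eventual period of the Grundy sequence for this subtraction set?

G(0) = 0
G(1) = mex{} = 0
G(2) = mex{} = 0
G(3) = mex{} = 0
G(4) = mex{} = 0
G(5) = mex{0} = 1
G(6) = mex{0} = 1
G(7) = mex{0,0} = 1
G(8) = mex{0,0} = 1
G(9) = mex{0,0} = 1
G(10) = mex{1,0} = 2
G(11) = mex{1,0} = 2
G(12) = mex{1,1} = 0
G(13) = mex{1,1} = 0
G(14) = mex{1,1} = 0
G(15) = mex{2,1} = 0
G(16) = mex{2,1} = 0
G(17) = mex{0,2} = 1
G(18) = mex{0,2} = 1
G(19) = mex{0,0} = 1
G(20) = mex{0,0} = 1
G(21) = mex{0,0} = 1
G(22) = mex{1,0} = 2
G(23) = mex{1,0} = 2
G(24) = mex{1,1} = 0
G(25) = mex{1,1} = 0
G(n+12) = G(n) holds for n = 0,…,6 (a full window of length max(S) = 7), so the sequence is purely periodic with period 12.

12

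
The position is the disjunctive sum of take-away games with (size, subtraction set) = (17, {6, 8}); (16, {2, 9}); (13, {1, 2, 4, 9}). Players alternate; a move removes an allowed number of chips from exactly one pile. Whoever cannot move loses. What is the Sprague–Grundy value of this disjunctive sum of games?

Pile A, S = {6, 8}:
G(0) = 0
G(1) = mex{} = 0
G(2) = mex{} = 0
G(3) = mex{} = 0
G(4) = mex{} = 0
G(5) = mex{} = 0
G(6) = mex{0} = 1
G(7) = mex{0} = 1
G(8) = mex{0,0} = 1
G(9) = mex{0,0} = 1
G(10) = mex{0,0} = 1
G(11) = mex{0,0} = 1
G(12) = mex{1,0} = 2
G(13) = mex{1,0} = 2
G(14) = mex{1,1} = 0
G(15) = mex{1,1} = 0
G(16) = mex{1,1} = 0
G(17) = mex{1,1} = 0
G_A(17) = 0.
Pile B, S = {2, 9}:
n :  0  1  2  3  4  5  6  7  8  9 10 11 12 13 14 15 16
G :  0  0  1  1  0  0  1  1  0  2  1  0  0  1  1  0  0
G_B(16) = 0.
Pile C, S = {1, 2, 4, 9}:
n :  0  1  2  3  4  5  6  7  8  9 10 11 12 13
G :  0  1  2  0  1  2  0  1  2  3  4  0  1  2
G_C(13) = 2.
Combined Grundy value = 0 ⊕ 0 ⊕ 2 = 2.

2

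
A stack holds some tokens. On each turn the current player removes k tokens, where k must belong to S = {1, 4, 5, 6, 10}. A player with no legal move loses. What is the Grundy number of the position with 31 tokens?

n :  0  1  2  3  4  5  6  7  8  9 10 11 12 13 14 15 16 17 18 19 20 21 22 23 24 25 26 27 28 29 30 31
G :  0  1  0  1  2  3  2  3  4  0  1  0  1  2  3  2  3  4  0  1  0  1  2  3  2  3  4  0  1  0  1  2

2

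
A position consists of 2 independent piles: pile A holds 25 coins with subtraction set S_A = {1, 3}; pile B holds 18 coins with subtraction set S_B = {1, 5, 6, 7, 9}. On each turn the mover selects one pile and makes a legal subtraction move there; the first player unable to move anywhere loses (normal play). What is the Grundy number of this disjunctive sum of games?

3

Pile A, S = {1, 3}:
n :  0  1  2  3  4  5  6  7  8  9 10 11 12 13 14 15 16 17 18 19 20 21 22 23 24 25
G :  0  1  0  1  0  1  0  1  0  1  0  1  0  1  0  1  0  1  0  1  0  1  0  1  0  1
G_A(25) = 1.
Pile B, S = {1, 5, 6, 7, 9}:
G(0) = 0
G(1) = mex{0} = 1
G(2) = mex{1} = 0
G(3) = mex{0} = 1
G(4) = mex{1} = 0
G(5) = mex{0,0} = 1
G(6) = mex{1,1,0} = 2
G(7) = mex{2,0,1,0} = 3
G(8) = mex{3,1,0,1} = 2
G(9) = mex{2,0,1,0,0} = 3
G(10) = mex{3,1,0,1,1} = 2
G(11) = mex{2,2,1,0,0} = 3
G(12) = mex{3,3,2,1,1} = 0
G(13) = mex{0,2,3,2,0} = 1
G(14) = mex{1,3,2,3,1} = 0
G(15) = mex{0,2,3,2,2} = 1
G(16) = mex{1,3,2,3,3} = 0
G(17) = mex{0,0,3,2,2} = 1
G(18) = mex{1,1,0,3,3} = 2
G_B(18) = 2.
Combined Grundy value = 1 ⊕ 2 = 3.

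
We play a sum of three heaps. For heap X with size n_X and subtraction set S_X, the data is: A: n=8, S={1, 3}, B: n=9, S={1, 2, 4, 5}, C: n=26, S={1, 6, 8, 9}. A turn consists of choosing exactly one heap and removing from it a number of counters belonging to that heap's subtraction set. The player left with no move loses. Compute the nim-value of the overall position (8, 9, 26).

Heap A, S = {1, 3}:
n : 0 1 2 3 4 5 6 7 8
G : 0 1 0 1 0 1 0 1 0
G_A(8) = 0.
Heap B, S = {1, 2, 4, 5}:
G(0) = 0
G(1) = mex{0} = 1
G(2) = mex{1,0} = 2
G(3) = mex{2,1} = 0
G(4) = mex{0,2,0} = 1
G(5) = mex{1,0,1,0} = 2
G(6) = mex{2,1,2,1} = 0
G(7) = mex{0,2,0,2} = 1
G(8) = mex{1,0,1,0} = 2
G(9) = mex{2,1,2,1} = 0
G_B(9) = 0.
Heap C, S = {1, 6, 8, 9}:
G(0) = 0
G(1) = mex{0} = 1
G(2) = mex{1} = 0
G(3) = mex{0} = 1
G(4) = mex{1} = 0
G(5) = mex{0} = 1
G(6) = mex{1,0} = 2
G(7) = mex{2,1} = 0
G(8) = mex{0,0,0} = 1
G(9) = mex{1,1,1,0} = 2
G(10) = mex{2,0,0,1} = 3
G(11) = mex{3,1,1,0} = 2
G(12) = mex{2,2,0,1} = 3
G(13) = mex{3,0,1,0} = 2
G(14) = mex{2,1,2,1} = 0
G(15) = mex{0,2,0,2} = 1
G(16) = mex{1,3,1,0} = 2
G(17) = mex{2,2,2,1} = 0
G(18) = mex{0,3,3,2} = 1
G(19) = mex{1,2,2,3} = 0
G(20) = mex{0,0,3,2} = 1
G(21) = mex{1,1,2,3} = 0
G(22) = mex{0,2,0,2} = 1
G(23) = mex{1,0,1,0} = 2
G(24) = mex{2,1,2,1} = 0
G(25) = mex{0,0,0,2} = 1
G(26) = mex{1,1,1,0} = 2
G_C(26) = 2.
Combined Grundy value = 0 ⊕ 0 ⊕ 2 = 2.

2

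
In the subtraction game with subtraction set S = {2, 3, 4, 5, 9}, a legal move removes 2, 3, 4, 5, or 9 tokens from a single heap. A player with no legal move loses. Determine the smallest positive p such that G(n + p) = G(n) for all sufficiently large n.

7

G(0) = 0
G(1) = mex{} = 0
G(2) = mex{0} = 1
G(3) = mex{0,0} = 1
G(4) = mex{1,0,0} = 2
G(5) = mex{1,1,0,0} = 2
G(6) = mex{2,1,1,0} = 3
G(7) = mex{2,2,1,1} = 0
G(8) = mex{3,2,2,1} = 0
G(9) = mex{0,3,2,2,0} = 1
G(10) = mex{0,0,3,2,0} = 1
G(11) = mex{1,0,0,3,1} = 2
G(12) = mex{1,1,0,0,1} = 2
G(13) = mex{2,1,1,0,2} = 3
G(14) = mex{2,2,1,1,2} = 0
G(15) = mex{3,2,2,1,3} = 0
G(16) = mex{0,3,2,2,0} = 1
G(17) = mex{0,0,3,2,0} = 1
G(n+7) = G(n) holds for n = 0,…,8 (a full window of length max(S) = 9), so the sequence is purely periodic with period 7.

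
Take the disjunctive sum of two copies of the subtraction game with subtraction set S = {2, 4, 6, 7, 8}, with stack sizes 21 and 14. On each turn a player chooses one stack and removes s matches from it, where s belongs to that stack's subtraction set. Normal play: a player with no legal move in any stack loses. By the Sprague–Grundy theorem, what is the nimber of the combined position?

2

All stacks use S = {2, 4, 6, 7, 8}:
n :  0  1  2  3  4  5  6  7  8  9 10 11 12 13 14 15 16 17 18 19 20 21
G :  0  0  1  1  2  2  3  3  4  4  0  0  1  1  2  2  3  3  4  4  0  0
Stack A: G(21) = 0.
Stack B: G(14) = 2.
Combined Grundy value = 0 ⊕ 2 = 2.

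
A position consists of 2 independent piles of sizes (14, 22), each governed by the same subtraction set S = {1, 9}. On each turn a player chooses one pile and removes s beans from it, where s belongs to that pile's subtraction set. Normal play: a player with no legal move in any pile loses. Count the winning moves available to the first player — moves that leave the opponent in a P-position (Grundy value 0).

0

All piles use S = {1, 9}:
G(0) = 0
G(1) = mex{0} = 1
G(2) = mex{1} = 0
G(3) = mex{0} = 1
G(4) = mex{1} = 0
G(5) = mex{0} = 1
G(6) = mex{1} = 0
G(7) = mex{0} = 1
G(8) = mex{1} = 0
G(9) = mex{0,0} = 1
G(10) = mex{1,1} = 0
G(11) = mex{0,0} = 1
G(12) = mex{1,1} = 0
G(13) = mex{0,0} = 1
G(14) = mex{1,1} = 0
G(15) = mex{0,0} = 1
G(16) = mex{1,1} = 0
G(17) = mex{0,0} = 1
G(18) = mex{1,1} = 0
G(19) = mex{0,0} = 1
G(20) = mex{1,1} = 0
G(21) = mex{0,0} = 1
G(22) = mex{1,1} = 0
Pile A: G(14) = 0.
Pile B: G(22) = 0.
Combined Grundy value = 0 ⊕ 0 = 0.
A winning move leaves total XOR = 0, i.e. changes one component's Grundy value g to g ⊕ X where X is the current total.
Pile A: target g' = 0⊕0 = 0, but every legal move changes the Grundy value (mex property), so 0 moves.
Pile B: target g' = 0⊕0 = 0, but every legal move changes the Grundy value (mex property), so 0 moves.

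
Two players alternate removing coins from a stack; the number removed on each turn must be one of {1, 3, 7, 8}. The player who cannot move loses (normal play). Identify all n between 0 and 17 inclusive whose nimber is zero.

0, 2, 4, 6, 15, 17

G(0) = 0
G(1) = mex{0} = 1
G(2) = mex{1} = 0
G(3) = mex{0,0} = 1
G(4) = mex{1,1} = 0
G(5) = mex{0,0} = 1
G(6) = mex{1,1} = 0
G(7) = mex{0,0,0} = 1
G(8) = mex{1,1,1,0} = 2
G(9) = mex{2,0,0,1} = 3
G(10) = mex{3,1,1,0} = 2
G(11) = mex{2,2,0,1} = 3
G(12) = mex{3,3,1,0} = 2
G(13) = mex{2,2,0,1} = 3
G(14) = mex{3,3,1,0} = 2
G(15) = mex{2,2,2,1} = 0
G(16) = mex{0,3,3,2} = 1
G(17) = mex{1,2,2,3} = 0
P-positions are exactly the n with G(n) = 0.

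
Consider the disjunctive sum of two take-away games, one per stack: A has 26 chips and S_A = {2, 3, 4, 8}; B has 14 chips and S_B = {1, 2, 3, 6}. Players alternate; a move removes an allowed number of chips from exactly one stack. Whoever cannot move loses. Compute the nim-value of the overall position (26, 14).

3

Stack A, S = {2, 3, 4, 8}:
G(0) = 0
G(1) = mex{} = 0
G(2) = mex{0} = 1
G(3) = mex{0,0} = 1
G(4) = mex{1,0,0} = 2
G(5) = mex{1,1,0} = 2
G(6) = mex{2,1,1} = 0
G(7) = mex{2,2,1} = 0
G(8) = mex{0,2,2,0} = 1
G(9) = mex{0,0,2,0} = 1
G(10) = mex{1,0,0,1} = 2
G(11) = mex{1,1,0,1} = 2
G(12) = mex{2,1,1,2} = 0
G(13) = mex{2,2,1,2} = 0
G(14) = mex{0,2,2,0} = 1
G(15) = mex{0,0,2,0} = 1
G(16) = mex{1,0,0,1} = 2
G(17) = mex{1,1,0,1} = 2
G(18) = mex{2,1,1,2} = 0
G(19) = mex{2,2,1,2} = 0
G(20) = mex{0,2,2,0} = 1
G(21) = mex{0,0,2,0} = 1
G(22) = mex{1,0,0,1} = 2
G(23) = mex{1,1,0,1} = 2
G(24) = mex{2,1,1,2} = 0
G(25) = mex{2,2,1,2} = 0
G(26) = mex{0,2,2,0} = 1
G_A(26) = 1.
Stack B, S = {1, 2, 3, 6}:
n :  0  1  2  3  4  5  6  7  8  9 10 11 12 13 14
G :  0  1  2  3  0  1  2  3  0  1  2  3  0  1  2
G_B(14) = 2.
Combined Grundy value = 1 ⊕ 2 = 3.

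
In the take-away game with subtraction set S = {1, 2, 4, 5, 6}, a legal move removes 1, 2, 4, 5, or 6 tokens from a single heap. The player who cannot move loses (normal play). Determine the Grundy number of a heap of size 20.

0

G(0) = 0
G(1) = mex{0} = 1
G(2) = mex{1,0} = 2
G(3) = mex{2,1} = 0
G(4) = mex{0,2,0} = 1
G(5) = mex{1,0,1,0} = 2
G(6) = mex{2,1,2,1,0} = 3
G(7) = mex{3,2,0,2,1} = 4
G(8) = mex{4,3,1,0,2} = 5
G(9) = mex{5,4,2,1,0} = 3
G(10) = mex{3,5,3,2,1} = 0
G(11) = mex{0,3,4,3,2} = 1
G(12) = mex{1,0,5,4,3} = 2
G(13) = mex{2,1,3,5,4} = 0
G(14) = mex{0,2,0,3,5} = 1
G(15) = mex{1,0,1,0,3} = 2
G(16) = mex{2,1,2,1,0} = 3
G(17) = mex{3,2,0,2,1} = 4
G(18) = mex{4,3,1,0,2} = 5
G(19) = mex{5,4,2,1,0} = 3
G(20) = mex{3,5,3,2,1} = 0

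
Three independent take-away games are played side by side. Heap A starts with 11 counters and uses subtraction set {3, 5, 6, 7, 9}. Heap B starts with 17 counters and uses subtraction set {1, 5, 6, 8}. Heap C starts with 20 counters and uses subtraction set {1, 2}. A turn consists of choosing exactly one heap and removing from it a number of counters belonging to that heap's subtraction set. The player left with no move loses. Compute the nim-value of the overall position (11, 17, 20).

Heap A, S = {3, 5, 6, 7, 9}:
n :  0  1  2  3  4  5  6  7  8  9 10 11
G :  0  0  0  1  1  1  2  2  2  3  3  3
G_A(11) = 3.
Heap B, S = {1, 5, 6, 8}:
n :  0  1  2  3  4  5  6  7  8  9 10 11 12 13 14 15 16 17
G :  0  1  0  1  0  1  2  3  2  3  2  0  1  0  1  0  1  2
G_B(17) = 2.
Heap C, S = {1, 2}:
n :  0  1  2  3  4  5  6  7  8  9 10 11 12 13 14 15 16 17 18 19 20
G :  0  1  2  0  1  2  0  1  2  0  1  2  0  1  2  0  1  2  0  1  2
G_C(20) = 2.
Combined Grundy value = 3 ⊕ 2 ⊕ 2 = 3.

3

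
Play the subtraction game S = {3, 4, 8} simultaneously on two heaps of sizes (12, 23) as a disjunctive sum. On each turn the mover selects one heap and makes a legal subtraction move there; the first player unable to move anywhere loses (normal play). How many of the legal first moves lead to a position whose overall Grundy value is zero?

All heaps use S = {3, 4, 8}:
G(0) = 0
G(1) = mex{} = 0
G(2) = mex{} = 0
G(3) = mex{0} = 1
G(4) = mex{0,0} = 1
G(5) = mex{0,0} = 1
G(6) = mex{1,0} = 2
G(7) = mex{1,1} = 0
G(8) = mex{1,1,0} = 2
G(9) = mex{2,1,0} = 3
G(10) = mex{0,2,0} = 1
G(11) = mex{2,0,1} = 3
G(12) = mex{3,2,1} = 0
G(13) = mex{1,3,1} = 0
G(14) = mex{3,1,2} = 0
G(15) = mex{0,3,0} = 1
G(16) = mex{0,0,2} = 1
G(17) = mex{0,0,3} = 1
G(18) = mex{1,0,1} = 2
G(19) = mex{1,1,3} = 0
G(20) = mex{1,1,0} = 2
G(21) = mex{2,1,0} = 3
G(22) = mex{0,2,0} = 1
G(23) = mex{2,0,1} = 3
Heap A: G(12) = 0.
Heap B: G(23) = 3.
Combined Grundy value = 0 ⊕ 3 = 3.
A winning move leaves total XOR = 0, i.e. changes one component's Grundy value g to g ⊕ X where X is the current total.
Heap A: need g' = 0⊕3 = 3. Options: 12−3→G=3, 12−4→G=2, 12−8→G=1. Hits: 1.
Heap B: need g' = 3⊕3 = 0. Options: 23−3→G=2, 23−4→G=0, 23−8→G=1. Hits: 1.

2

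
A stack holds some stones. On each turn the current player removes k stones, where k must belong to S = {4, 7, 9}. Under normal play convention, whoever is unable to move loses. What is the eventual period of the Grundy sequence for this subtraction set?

G(0) = 0
G(1) = mex{} = 0
G(2) = mex{} = 0
G(3) = mex{} = 0
G(4) = mex{0} = 1
G(5) = mex{0} = 1
G(6) = mex{0} = 1
G(7) = mex{0,0} = 1
G(8) = mex{1,0} = 2
G(9) = mex{1,0,0} = 2
G(10) = mex{1,0,0} = 2
G(11) = mex{1,1,0} = 2
G(12) = mex{2,1,0} = 3
G(13) = mex{2,1,1} = 0
G(14) = mex{2,1,1} = 0
G(15) = mex{2,2,1} = 0
G(16) = mex{3,2,1} = 0
G(17) = mex{0,2,2} = 1
G(18) = mex{0,2,2} = 1
G(19) = mex{0,3,2} = 1
G(20) = mex{0,0,2} = 1
G(21) = mex{1,0,3} = 2
G(22) = mex{1,0,0} = 2
G(23) = mex{1,0,0} = 2
G(24) = mex{1,1,0} = 2
G(25) = mex{2,1,0} = 3
G(26) = mex{2,1,1} = 0
G(27) = mex{2,1,1} = 0
G(n+13) = G(n) holds for n = 0,…,8 (a full window of length max(S) = 9), so the sequence is purely periodic with period 13.

13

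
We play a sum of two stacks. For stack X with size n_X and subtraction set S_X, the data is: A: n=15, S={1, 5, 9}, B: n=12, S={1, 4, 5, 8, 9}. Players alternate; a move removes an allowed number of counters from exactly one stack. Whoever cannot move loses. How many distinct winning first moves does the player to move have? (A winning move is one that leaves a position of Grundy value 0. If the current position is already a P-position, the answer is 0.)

Stack A, S = {1, 5, 9}:
n :  0  1  2  3  4  5  6  7  8  9 10 11 12 13 14 15
G :  0  1  0  1  0  1  0  1  0  1  0  1  0  1  0  1
G_A(15) = 1.
Stack B, S = {1, 4, 5, 8, 9}:
G(0) = 0
G(1) = mex{0} = 1
G(2) = mex{1} = 0
G(3) = mex{0} = 1
G(4) = mex{1,0} = 2
G(5) = mex{2,1,0} = 3
G(6) = mex{3,0,1} = 2
G(7) = mex{2,1,0} = 3
G(8) = mex{3,2,1,0} = 4
G(9) = mex{4,3,2,1,0} = 5
G(10) = mex{5,2,3,0,1} = 4
G(11) = mex{4,3,2,1,0} = 5
G(12) = mex{5,4,3,2,1} = 0
G_B(12) = 0.
Combined Grundy value = 1 ⊕ 0 = 1.
A winning move leaves total XOR = 0, i.e. changes one component's Grundy value g to g ⊕ X where X is the current total.
Stack A: need g' = 1⊕1 = 0. Options: 15−1→G=0, 15−5→G=0, 15−9→G=0. Hits: 3.
Stack B: need g' = 0⊕1 = 1. Options: 12−1→G=5, 12−4→G=4, 12−5→G=3, 12−8→G=2, 12−9→G=1. Hits: 1.

4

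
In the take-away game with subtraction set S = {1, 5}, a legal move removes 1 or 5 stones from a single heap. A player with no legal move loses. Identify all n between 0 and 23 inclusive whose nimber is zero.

n :  0  1  2  3  4  5  6  7  8  9 10 11 12 13 14 15 16 17 18 19 20 21 22 23
G :  0  1  0  1  0  1  0  1  0  1  0  1  0  1  0  1  0  1  0  1  0  1  0  1
P-positions are exactly the n with G(n) = 0.

0, 2, 4, 6, 8, 10, 12, 14, 16, 18, 20, 22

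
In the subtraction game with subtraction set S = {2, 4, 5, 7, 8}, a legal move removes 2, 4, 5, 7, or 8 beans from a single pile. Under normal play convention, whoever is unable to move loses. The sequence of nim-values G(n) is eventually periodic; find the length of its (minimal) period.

10

G(0) = 0
G(1) = mex{} = 0
G(2) = mex{0} = 1
G(3) = mex{0} = 1
G(4) = mex{1,0} = 2
G(5) = mex{1,0,0} = 2
G(6) = mex{2,1,0} = 3
G(7) = mex{2,1,1,0} = 3
G(8) = mex{3,2,1,0,0} = 4
G(9) = mex{3,2,2,1,0} = 4
G(10) = mex{4,3,2,1,1} = 0
G(11) = mex{4,3,3,2,1} = 0
G(12) = mex{0,4,3,2,2} = 1
G(13) = mex{0,4,4,3,2} = 1
G(14) = mex{1,0,4,3,3} = 2
G(15) = mex{1,0,0,4,3} = 2
G(16) = mex{2,1,0,4,4} = 3
G(17) = mex{2,1,1,0,4} = 3
G(18) = mex{3,2,1,0,0} = 4
G(19) = mex{3,2,2,1,0} = 4
G(20) = mex{4,3,2,1,1} = 0
G(21) = mex{4,3,3,2,1} = 0
G(n+10) = G(n) holds for n = 0,…,7 (a full window of length max(S) = 8), so the sequence is purely periodic with period 10.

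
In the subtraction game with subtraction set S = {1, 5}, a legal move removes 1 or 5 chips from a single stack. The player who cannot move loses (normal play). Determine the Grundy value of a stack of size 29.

n :  0  1  2  3  4  5  6  7  8  9 10 11 12 13 14 15 16 17 18 19 20 21 22 23 24 25 26 27 28 29
G :  0  1  0  1  0  1  0  1  0  1  0  1  0  1  0  1  0  1  0  1  0  1  0  1  0  1  0  1  0  1

1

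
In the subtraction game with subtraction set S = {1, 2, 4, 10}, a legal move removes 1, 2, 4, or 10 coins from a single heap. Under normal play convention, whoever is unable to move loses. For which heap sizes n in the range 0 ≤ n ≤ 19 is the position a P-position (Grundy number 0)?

n :  0  1  2  3  4  5  6  7  8  9 10 11 12 13 14 15 16 17 18 19
G :  0  1  2  0  1  2  0  1  2  0  1  2  0  1  2  0  1  2  0  1
P-positions are exactly the n with G(n) = 0.

0, 3, 6, 9, 12, 15, 18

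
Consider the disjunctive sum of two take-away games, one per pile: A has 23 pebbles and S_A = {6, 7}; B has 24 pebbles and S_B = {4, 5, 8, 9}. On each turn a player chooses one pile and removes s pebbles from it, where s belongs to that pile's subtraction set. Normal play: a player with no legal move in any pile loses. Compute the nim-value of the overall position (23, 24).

Pile A, S = {6, 7}:
G(0) = 0
G(1) = mex{} = 0
G(2) = mex{} = 0
G(3) = mex{} = 0
G(4) = mex{} = 0
G(5) = mex{} = 0
G(6) = mex{0} = 1
G(7) = mex{0,0} = 1
G(8) = mex{0,0} = 1
G(9) = mex{0,0} = 1
G(10) = mex{0,0} = 1
G(11) = mex{0,0} = 1
G(12) = mex{1,0} = 2
G(13) = mex{1,1} = 0
G(14) = mex{1,1} = 0
G(15) = mex{1,1} = 0
G(16) = mex{1,1} = 0
G(17) = mex{1,1} = 0
G(18) = mex{2,1} = 0
G(19) = mex{0,2} = 1
G(20) = mex{0,0} = 1
G(21) = mex{0,0} = 1
G(22) = mex{0,0} = 1
G(23) = mex{0,0} = 1
G_A(23) = 1.
Pile B, S = {4, 5, 8, 9}:
n :  0  1  2  3  4  5  6  7  8  9 10 11 12 13 14 15 16 17 18 19 20 21 22 23 24
G :  0  0  0  0  1  1  1  1  2  2  2  2  3  0  0  0  0  1  1  1  1  2  2  2  2
G_B(24) = 2.
Combined Grundy value = 1 ⊕ 2 = 3.

3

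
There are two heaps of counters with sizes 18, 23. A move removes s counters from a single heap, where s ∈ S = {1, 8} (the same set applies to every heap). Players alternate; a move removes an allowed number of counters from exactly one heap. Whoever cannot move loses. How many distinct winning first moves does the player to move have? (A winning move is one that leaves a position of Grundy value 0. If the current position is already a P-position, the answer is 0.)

3

All heaps use S = {1, 8}:
G(0) = 0
G(1) = mex{0} = 1
G(2) = mex{1} = 0
G(3) = mex{0} = 1
G(4) = mex{1} = 0
G(5) = mex{0} = 1
G(6) = mex{1} = 0
G(7) = mex{0} = 1
G(8) = mex{1,0} = 2
G(9) = mex{2,1} = 0
G(10) = mex{0,0} = 1
G(11) = mex{1,1} = 0
G(12) = mex{0,0} = 1
G(13) = mex{1,1} = 0
G(14) = mex{0,0} = 1
G(15) = mex{1,1} = 0
G(16) = mex{0,2} = 1
G(17) = mex{1,0} = 2
G(18) = mex{2,1} = 0
G(19) = mex{0,0} = 1
G(20) = mex{1,1} = 0
G(21) = mex{0,0} = 1
G(22) = mex{1,1} = 0
G(23) = mex{0,0} = 1
Heap A: G(18) = 0.
Heap B: G(23) = 1.
Combined Grundy value = 0 ⊕ 1 = 1.
A winning move leaves total XOR = 0, i.e. changes one component's Grundy value g to g ⊕ X where X is the current total.
Heap A: need g' = 0⊕1 = 1. Options: 18−1→G=2, 18−8→G=1. Hits: 1.
Heap B: need g' = 1⊕1 = 0. Options: 23−1→G=0, 23−8→G=0. Hits: 2.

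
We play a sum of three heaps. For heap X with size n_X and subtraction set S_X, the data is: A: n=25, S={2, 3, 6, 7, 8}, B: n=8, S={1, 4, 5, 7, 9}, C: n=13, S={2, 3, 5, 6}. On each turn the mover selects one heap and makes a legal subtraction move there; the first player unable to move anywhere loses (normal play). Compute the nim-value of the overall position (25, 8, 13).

Heap A, S = {2, 3, 6, 7, 8}:
n :  0  1  2  3  4  5  6  7  8  9 10 11 12 13 14 15 16 17 18 19 20 21 22 23 24 25
G :  0  0  1  1  2  0  3  1  2  2  0  3  1  2  0  0  1  1  2  0  3  1  2  2  0  3
G_A(25) = 3.
Heap B, S = {1, 4, 5, 7, 9}:
n : 0 1 2 3 4 5 6 7 8
G : 0 1 0 1 2 3 2 3 0
G_B(8) = 0.
Heap C, S = {2, 3, 5, 6}:
n :  0  1  2  3  4  5  6  7  8  9 10 11 12 13
G :  0  0  1  1  2  2  3  3  0  0  1  1  2  2
G_C(13) = 2.
Combined Grundy value = 3 ⊕ 0 ⊕ 2 = 1.

1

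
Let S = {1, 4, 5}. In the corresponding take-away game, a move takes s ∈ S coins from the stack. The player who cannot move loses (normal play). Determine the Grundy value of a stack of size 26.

0

G(0) = 0
G(1) = mex{0} = 1
G(2) = mex{1} = 0
G(3) = mex{0} = 1
G(4) = mex{1,0} = 2
G(5) = mex{2,1,0} = 3
G(6) = mex{3,0,1} = 2
G(7) = mex{2,1,0} = 3
G(8) = mex{3,2,1} = 0
G(9) = mex{0,3,2} = 1
G(10) = mex{1,2,3} = 0
G(11) = mex{0,3,2} = 1
G(12) = mex{1,0,3} = 2
G(13) = mex{2,1,0} = 3
G(14) = mex{3,0,1} = 2
G(15) = mex{2,1,0} = 3
G(16) = mex{3,2,1} = 0
G(17) = mex{0,3,2} = 1
G(18) = mex{1,2,3} = 0
G(19) = mex{0,3,2} = 1
G(20) = mex{1,0,3} = 2
G(21) = mex{2,1,0} = 3
G(22) = mex{3,0,1} = 2
G(23) = mex{2,1,0} = 3
G(24) = mex{3,2,1} = 0
G(25) = mex{0,3,2} = 1
G(26) = mex{1,2,3} = 0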